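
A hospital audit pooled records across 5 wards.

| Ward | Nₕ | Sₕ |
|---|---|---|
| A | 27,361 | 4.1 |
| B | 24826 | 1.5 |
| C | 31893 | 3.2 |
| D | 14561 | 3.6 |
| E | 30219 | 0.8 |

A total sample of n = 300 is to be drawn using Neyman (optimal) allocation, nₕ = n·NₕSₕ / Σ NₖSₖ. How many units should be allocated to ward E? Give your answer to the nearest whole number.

Σ NₕSₕ = 27361·4.1 + 24826·1.5 + 31893·3.2 + 14561·3.6 + 30219·0.8 = 328071.5.
Share for E: 24175.2/328071.5 = 0.07369.
n_E = 300 × 0.07369 = 22.107... → 22.

22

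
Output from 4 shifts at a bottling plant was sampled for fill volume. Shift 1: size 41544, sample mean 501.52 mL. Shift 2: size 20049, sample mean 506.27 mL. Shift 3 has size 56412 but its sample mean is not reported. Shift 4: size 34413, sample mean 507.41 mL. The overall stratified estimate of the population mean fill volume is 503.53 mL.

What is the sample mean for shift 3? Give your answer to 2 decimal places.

501.67

N = 41544 + 20049 + 56412 + 34413 = 152418.
Overall total = μ·N = 503.53·152418 = 76747035.54.
Subtract the known strata: 41544·501.52 + 20049·506.27 + 34413·507.41 = 48446854.44.
Remaining total for shift 3: 76747035.54 − 48446854.44 = 28300181.1.
Divide by its size: 28300181.1 / 56412 = 501.6695... → 501.67.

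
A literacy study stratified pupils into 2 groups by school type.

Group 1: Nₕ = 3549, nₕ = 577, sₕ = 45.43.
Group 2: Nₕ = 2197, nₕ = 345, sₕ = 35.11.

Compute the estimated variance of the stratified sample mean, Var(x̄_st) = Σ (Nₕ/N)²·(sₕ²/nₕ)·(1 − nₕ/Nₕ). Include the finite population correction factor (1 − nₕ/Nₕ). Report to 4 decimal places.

1.5830

N = 5746. Term for each stratum: Wₕ²sₕ²/nₕ·(1−nₕ/Nₕ).
Var(x̄_st) = 1.1427026 + 0.4403341 = 1.5830368 → 1.5830.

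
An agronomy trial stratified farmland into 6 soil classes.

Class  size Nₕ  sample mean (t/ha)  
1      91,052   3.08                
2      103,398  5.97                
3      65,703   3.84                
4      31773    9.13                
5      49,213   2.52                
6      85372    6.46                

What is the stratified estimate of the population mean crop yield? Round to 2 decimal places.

x̄_st = (Σ Nₕx̄ₕ) / (Σ Nₕ) = (91052·3.08 + 103398·5.97 + 65703·3.84 + 31773·9.13 + 49213·2.52 + 85372·6.46) / 426511
= 2115633.11 / 426511 = 4.9603... → 4.96.

4.96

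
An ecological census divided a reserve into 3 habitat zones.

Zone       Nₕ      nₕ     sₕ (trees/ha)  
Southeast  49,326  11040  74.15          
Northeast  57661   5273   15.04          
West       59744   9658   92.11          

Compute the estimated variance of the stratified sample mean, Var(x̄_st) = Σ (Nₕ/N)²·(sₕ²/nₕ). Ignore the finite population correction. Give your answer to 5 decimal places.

0.16151

N = 166731; Wₕ = Nₕ/N.
zone Southeast: (49326/166731)²·74.15²/11040 = 0.04358854
zone Northeast: (57661/166731)²·15.04²/5273 = 0.00513062
zone West: (59744/166731)²·92.11²/9658 = 0.11279303
Sum = 0.16151218 → 0.16151.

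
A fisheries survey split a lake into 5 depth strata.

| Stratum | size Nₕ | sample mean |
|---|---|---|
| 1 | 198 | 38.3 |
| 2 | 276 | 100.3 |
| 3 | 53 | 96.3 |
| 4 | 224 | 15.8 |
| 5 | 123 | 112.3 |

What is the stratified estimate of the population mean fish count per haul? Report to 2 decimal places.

N = 874; weights Wₕ = Nₕ/N = (0.2265, 0.3158, 0.0606, 0.2563, 0.1407).
x̄_st = Σ Wₕ·x̄ₕ = 0.2265·38.3 + 0.3158·100.3 + 0.0606·96.3 + 0.2563·15.8 + 0.1407·112.3 ≈ 66.0437...
→ 66.04.

66.04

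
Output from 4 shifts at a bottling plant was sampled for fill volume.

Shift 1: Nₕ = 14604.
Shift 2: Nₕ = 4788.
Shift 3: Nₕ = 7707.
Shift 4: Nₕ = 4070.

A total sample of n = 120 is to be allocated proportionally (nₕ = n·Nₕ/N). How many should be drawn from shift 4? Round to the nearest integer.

16

N = 14604 + 4788 + 7707 + 4070 = 31169.
n_4 = 120·4070/31169 = 15.669... → 16.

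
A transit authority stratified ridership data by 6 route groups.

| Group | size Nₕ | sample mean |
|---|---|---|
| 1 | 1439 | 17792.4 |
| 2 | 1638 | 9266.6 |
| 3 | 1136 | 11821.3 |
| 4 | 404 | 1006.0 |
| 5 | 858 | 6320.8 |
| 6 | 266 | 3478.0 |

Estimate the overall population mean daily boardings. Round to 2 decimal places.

x̄_st = (Σ Nₕx̄ₕ) / (Σ Nₕ) = (1439·17792.4 + 1638·9266.6 + 1136·11821.3 + 404·1006.0 + 858·6320.8 + 266·3478.0) / 5741
= 60965769.6 / 5741 = 10619.3642... → 10619.36.

10619.36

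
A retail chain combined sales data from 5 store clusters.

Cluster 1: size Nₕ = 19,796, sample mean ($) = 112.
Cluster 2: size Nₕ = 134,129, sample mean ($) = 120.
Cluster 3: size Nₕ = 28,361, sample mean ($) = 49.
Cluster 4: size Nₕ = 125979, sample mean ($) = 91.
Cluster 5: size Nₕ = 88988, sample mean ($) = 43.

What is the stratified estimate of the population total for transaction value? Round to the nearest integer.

34992894

1: 19796·112 = 2217152
2: 134129·120 = 16095480
3: 28361·49 = 1389689
4: 125979·91 = 11464089
5: 88988·43 = 3826484
τ̂ = Σ Nₕx̄ₕ = 34992894.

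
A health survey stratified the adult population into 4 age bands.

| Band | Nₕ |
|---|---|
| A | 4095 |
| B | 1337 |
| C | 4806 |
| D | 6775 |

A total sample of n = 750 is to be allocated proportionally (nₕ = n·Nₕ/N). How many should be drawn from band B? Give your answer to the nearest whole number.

N = 4095 + 1337 + 4806 + 6775 = 17013.
n_B = 750·1337/17013 = 58.940... → 59.

59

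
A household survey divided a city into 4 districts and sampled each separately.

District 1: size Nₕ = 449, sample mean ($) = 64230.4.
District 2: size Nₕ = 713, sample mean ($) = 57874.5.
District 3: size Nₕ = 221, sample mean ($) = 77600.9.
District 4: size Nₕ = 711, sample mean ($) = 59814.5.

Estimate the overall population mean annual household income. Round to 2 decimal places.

N = 449 + 713 + 221 + 711 = 2094.
Overall mean = Σ (Nₕ/N)·x̄ₕ — weight by population share, not a simple average.
Σ Nₕx̄ₕ = 449·64230.4 + 713·57874.5 + 221·77600.9 + 711·59814.5 = 28839449.6 + 41264518.5 + 17149798.9 + 42528109.5 = 129781876.5.
Divide by N: 129781876.5 / 2094 = 61977.9735... → 61977.97.

61977.97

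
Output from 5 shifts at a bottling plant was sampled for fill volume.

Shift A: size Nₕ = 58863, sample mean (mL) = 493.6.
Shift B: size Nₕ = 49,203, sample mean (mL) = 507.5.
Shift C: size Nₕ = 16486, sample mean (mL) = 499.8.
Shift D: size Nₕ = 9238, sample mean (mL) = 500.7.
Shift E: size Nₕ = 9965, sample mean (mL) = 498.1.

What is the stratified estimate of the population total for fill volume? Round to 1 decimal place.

71854035.2

A: 58863·493.6 = 29054776.8
B: 49203·507.5 = 24970522.5
C: 16486·499.8 = 8239702.8
D: 9238·500.7 = 4625466.6
E: 9965·498.1 = 4963566.5
τ̂ = Σ Nₕx̄ₕ = 71854035.2.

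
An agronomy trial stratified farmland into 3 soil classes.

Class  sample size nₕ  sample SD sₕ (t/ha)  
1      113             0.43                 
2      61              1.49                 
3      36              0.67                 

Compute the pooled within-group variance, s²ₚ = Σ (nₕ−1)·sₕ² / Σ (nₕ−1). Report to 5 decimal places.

0.81945

Degrees of freedom: 112 + 60 + 35 = 207.
Σ(nₕ−1)sₕ² = 112·0.1849 + 60·2.2201 + 35·0.4489 = 169.6263.
s²ₚ = 169.6263 / 207 = 0.8194507... → 0.81945.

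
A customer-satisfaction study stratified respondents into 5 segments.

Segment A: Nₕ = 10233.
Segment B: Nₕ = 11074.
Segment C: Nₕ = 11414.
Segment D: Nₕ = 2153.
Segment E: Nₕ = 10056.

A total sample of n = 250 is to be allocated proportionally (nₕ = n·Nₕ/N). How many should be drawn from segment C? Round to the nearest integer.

Share of segment C = 11414/44930 = 0.25404.
Allocate 250 × 0.25404 = 63.510... → 64.

64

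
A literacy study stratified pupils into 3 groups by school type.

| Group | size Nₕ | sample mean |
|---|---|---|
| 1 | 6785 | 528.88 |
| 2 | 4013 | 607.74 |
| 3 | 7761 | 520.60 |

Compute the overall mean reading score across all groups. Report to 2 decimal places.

N = 18559; weights Wₕ = Nₕ/N = (0.3656, 0.2162, 0.4182).
x̄_st = Σ Wₕ·x̄ₕ = 0.3656·528.88 + 0.2162·607.74 + 0.4182·520.60 ≈ 542.4693...
→ 542.47.

542.47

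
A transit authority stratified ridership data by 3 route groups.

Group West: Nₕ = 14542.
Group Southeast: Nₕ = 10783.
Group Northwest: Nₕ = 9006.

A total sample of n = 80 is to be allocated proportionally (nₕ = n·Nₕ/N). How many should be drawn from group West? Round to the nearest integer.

34

N = 14542 + 10783 + 9006 = 34331.
n_West = 80·14542/34331 = 33.887... → 34.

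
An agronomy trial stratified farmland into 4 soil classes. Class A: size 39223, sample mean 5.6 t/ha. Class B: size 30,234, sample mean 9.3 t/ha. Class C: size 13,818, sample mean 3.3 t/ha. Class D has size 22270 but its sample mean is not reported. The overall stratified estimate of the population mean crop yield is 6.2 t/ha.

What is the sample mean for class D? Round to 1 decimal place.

Σ Nₕx̄ₕ = N·μ, so 22270·x̄_D = 105545·6.2 − (39223·5.6 + 30234·9.3 + 13818·3.3).
= 654379 − 546424.4 = 107954.6.
x̄_D = 107954.6 / 22270 = 4.848... → 4.8.

4.8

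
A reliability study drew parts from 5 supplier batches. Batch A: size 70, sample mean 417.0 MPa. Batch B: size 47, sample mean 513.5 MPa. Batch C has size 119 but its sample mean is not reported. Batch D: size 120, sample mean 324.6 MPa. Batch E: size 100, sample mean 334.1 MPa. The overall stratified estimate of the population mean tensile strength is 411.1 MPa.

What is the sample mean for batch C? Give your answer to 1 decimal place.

519.1

Σ Nₕx̄ₕ = N·μ, so 119·x̄_C = 456·411.1 − (70·417.0 + 47·513.5 + 120·324.6 + 100·334.1).
= 187461.6 − 125686.5 = 61775.1.
x̄_C = 61775.1 / 119 = 519.118... → 519.1.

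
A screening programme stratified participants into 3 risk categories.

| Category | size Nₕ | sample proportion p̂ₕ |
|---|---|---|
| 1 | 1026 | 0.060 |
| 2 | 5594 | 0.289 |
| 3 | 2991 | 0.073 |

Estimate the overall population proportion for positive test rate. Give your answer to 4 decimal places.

0.1973

Wₕ = Nₕ/N with N = 9611: 0.1068, 0.5820, 0.3112.
p̂_st = 0.1068·0.060 + 0.5820·0.289 + 0.3112·0.073 ≈ 0.197333... → 0.1973.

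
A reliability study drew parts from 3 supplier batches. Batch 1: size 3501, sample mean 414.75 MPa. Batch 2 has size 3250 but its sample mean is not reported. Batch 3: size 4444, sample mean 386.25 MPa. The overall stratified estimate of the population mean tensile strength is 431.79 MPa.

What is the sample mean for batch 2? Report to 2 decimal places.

512.42

Σ Nₕx̄ₕ = N·μ, so 3250·x̄_2 = 11195·431.79 − (3501·414.75 + 4444·386.25).
= 4833889.05 − 3168534.75 = 1665354.3.
x̄_2 = 1665354.3 / 3250 = 512.4167... → 512.42.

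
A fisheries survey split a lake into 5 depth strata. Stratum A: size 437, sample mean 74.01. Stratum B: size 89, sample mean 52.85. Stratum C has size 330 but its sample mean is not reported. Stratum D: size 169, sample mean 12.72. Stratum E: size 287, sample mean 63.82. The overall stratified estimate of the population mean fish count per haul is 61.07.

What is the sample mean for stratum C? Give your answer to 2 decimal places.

68.52

N = 437 + 89 + 330 + 169 + 287 = 1312.
Overall total = μ·N = 61.07·1312 = 80123.84.
Subtract the known strata: 437·74.01 + 89·52.85 + 169·12.72 + 287·63.82 = 57512.04.
Remaining total for stratum C: 80123.84 − 57512.04 = 22611.8.
Divide by its size: 22611.8 / 330 = 68.5206... → 68.52.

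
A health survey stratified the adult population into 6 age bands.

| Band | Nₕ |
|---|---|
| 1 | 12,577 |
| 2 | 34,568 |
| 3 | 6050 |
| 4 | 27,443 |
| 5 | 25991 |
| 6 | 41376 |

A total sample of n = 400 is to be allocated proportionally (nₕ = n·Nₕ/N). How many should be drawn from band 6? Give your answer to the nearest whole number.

112

Share of band 6 = 41376/148005 = 0.27956.
Allocate 400 × 0.27956 = 111.823... → 112.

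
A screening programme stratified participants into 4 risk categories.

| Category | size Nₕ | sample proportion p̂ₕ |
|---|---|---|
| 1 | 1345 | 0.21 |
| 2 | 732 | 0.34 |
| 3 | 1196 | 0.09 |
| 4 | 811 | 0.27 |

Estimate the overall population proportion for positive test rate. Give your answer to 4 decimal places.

0.2101

N = 1345 + 732 + 1196 + 811 = 4084.
Overall proportion = Σ (Nₕ/N)·p̂ₕ.
Σ Nₕp̂ₕ = 282.45 + 248.88 + 107.64 + 218.97 = 857.94.
857.94 / 4084 = 0.210073... → 0.2101.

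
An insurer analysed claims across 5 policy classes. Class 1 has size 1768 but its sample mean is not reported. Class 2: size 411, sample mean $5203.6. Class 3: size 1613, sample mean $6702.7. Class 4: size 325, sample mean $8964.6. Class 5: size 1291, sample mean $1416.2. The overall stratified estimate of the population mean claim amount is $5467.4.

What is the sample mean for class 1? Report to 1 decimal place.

6717.1

Σ Nₕx̄ₕ = N·μ, so 1768·x̄_1 = 5408·5467.4 − (411·5203.6 + 1613·6702.7 + 325·8964.6 + 1291·1416.2).
= 29567699.2 − 17691943.9 = 11875755.3.
x̄_1 = 11875755.3 / 1768 = 6717.056... → 6717.1.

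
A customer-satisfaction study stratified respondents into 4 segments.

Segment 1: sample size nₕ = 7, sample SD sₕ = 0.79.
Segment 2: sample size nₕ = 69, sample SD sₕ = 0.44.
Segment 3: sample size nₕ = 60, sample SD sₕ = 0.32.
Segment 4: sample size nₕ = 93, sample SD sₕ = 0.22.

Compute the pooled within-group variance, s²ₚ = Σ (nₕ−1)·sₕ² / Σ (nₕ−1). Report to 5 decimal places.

Degrees of freedom: 6 + 68 + 59 + 92 = 225.
Σ(nₕ−1)sₕ² = 6·0.6241 + 68·0.1936 + 59·0.1024 + 92·0.0484 = 27.4038.
s²ₚ = 27.4038 / 225 = 0.1217947... → 0.12179.

0.12179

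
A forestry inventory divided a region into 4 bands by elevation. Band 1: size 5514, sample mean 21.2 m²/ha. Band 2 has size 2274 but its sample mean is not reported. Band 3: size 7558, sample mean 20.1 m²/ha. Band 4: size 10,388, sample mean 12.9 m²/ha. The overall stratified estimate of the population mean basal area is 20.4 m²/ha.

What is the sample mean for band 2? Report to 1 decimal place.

53.7

N = 5514 + 2274 + 7558 + 10388 = 25734.
Overall total = μ·N = 20.4·25734 = 524973.6.
Subtract the known strata: 5514·21.2 + 7558·20.1 + 10388·12.9 = 402817.8.
Remaining total for band 2: 524973.6 − 402817.8 = 122155.8.
Divide by its size: 122155.8 / 2274 = 53.718... → 53.7.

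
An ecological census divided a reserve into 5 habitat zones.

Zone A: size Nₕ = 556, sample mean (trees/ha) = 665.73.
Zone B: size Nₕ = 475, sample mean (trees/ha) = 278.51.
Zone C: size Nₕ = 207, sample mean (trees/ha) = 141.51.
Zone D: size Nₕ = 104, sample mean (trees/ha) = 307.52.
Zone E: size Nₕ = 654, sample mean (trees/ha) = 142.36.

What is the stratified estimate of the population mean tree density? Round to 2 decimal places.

x̄_st = (Σ Nₕx̄ₕ) / (Σ Nₕ) = (556·665.73 + 475·278.51 + 207·141.51 + 104·307.52 + 654·142.36) / 1996
= 656816.22 / 1996 = 329.0662... → 329.07.

329.07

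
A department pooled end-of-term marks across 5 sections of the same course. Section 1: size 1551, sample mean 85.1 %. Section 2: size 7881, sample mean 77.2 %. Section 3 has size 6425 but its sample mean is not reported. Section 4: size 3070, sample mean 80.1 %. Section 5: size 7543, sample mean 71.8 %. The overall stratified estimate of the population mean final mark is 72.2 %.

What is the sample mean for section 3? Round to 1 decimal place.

59.6

Σ Nₕx̄ₕ = N·μ, so 6425·x̄_3 = 26470·72.2 − (1551·85.1 + 7881·77.2 + 3070·80.1 + 7543·71.8).
= 1911134 − 1527897.7 = 383236.3.
x̄_3 = 383236.3 / 6425 = 59.648... → 59.6.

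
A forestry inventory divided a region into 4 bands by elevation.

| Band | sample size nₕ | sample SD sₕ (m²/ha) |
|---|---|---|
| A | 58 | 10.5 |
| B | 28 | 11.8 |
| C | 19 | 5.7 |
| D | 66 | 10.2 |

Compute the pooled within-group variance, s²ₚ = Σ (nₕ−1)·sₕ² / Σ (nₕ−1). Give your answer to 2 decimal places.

104.14

A: (58−1)·10.5² = 57·110.25 = 6284.25
B: (28−1)·11.8² = 27·139.24 = 3759.48
C: (19−1)·5.7² = 18·32.49 = 584.82
D: (66−1)·10.2² = 65·104.04 = 6762.6
Numerator = 17391.15; denominator = Σ(nₕ−1) = 167.
s²ₚ = 17391.15/167 = 104.1386... → 104.14.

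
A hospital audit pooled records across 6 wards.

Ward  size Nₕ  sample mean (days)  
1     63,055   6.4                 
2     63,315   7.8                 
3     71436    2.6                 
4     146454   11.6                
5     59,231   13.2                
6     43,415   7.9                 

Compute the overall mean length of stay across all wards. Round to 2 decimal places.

8.74

x̄_st = (Σ Nₕx̄ₕ) / (Σ Nₕ) = (63055·6.4 + 63315·7.8 + 71436·2.6 + 146454·11.6 + 59231·13.2 + 43415·7.9) / 446906
= 3906836.7 / 446906 = 8.7420... → 8.74.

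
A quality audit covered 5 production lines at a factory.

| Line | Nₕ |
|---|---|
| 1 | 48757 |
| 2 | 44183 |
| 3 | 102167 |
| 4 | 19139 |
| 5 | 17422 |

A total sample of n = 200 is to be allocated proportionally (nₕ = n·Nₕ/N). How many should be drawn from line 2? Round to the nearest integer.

Share of line 2 = 44183/231668 = 0.19072.
Allocate 200 × 0.19072 = 38.143... → 38.

38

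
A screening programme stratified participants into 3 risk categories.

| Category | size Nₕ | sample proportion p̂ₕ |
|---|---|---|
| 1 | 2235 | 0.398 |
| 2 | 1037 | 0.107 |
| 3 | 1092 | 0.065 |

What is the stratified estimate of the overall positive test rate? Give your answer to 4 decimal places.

0.2455

N = 2235 + 1037 + 1092 = 4364.
Overall proportion = Σ (Nₕ/N)·p̂ₕ.
Σ Nₕp̂ₕ = 889.53 + 110.959 + 70.98 = 1071.469.
1071.469 / 4364 = 0.245525... → 0.2455.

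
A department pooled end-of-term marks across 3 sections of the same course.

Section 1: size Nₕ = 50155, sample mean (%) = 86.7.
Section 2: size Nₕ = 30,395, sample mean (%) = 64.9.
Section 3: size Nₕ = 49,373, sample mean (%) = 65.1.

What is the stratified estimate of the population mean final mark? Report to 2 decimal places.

N = 50155 + 30395 + 49373 = 129923.
Weight each subgroup mean by Nₕ/N and sum.
Σ Nₕx̄ₕ = 50155·86.7 + 30395·64.9 + 49373·65.1 = 4348438.5 + 1972635.5 + 3214182.3 = 9535256.3.
Divide by N: 9535256.3 / 129923 = 73.3916... → 73.39.

73.39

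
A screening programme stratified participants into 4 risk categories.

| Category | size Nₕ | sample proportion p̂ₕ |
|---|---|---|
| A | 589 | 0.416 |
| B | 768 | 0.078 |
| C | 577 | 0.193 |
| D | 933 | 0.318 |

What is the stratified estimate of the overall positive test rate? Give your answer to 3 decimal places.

0.249

N = 589 + 768 + 577 + 933 = 2867.
Overall proportion = Σ (Nₕ/N)·p̂ₕ.
Σ Nₕp̂ₕ = 245.024 + 59.904 + 111.361 + 296.694 = 712.983.
712.983 / 2867 = 0.24869... → 0.249.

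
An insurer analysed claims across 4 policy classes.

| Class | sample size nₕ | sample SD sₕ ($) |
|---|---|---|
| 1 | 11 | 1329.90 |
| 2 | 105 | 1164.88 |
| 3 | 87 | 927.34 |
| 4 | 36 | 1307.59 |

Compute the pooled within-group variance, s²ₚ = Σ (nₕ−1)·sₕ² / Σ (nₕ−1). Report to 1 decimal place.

1245139.9

Degrees of freedom: 10 + 104 + 86 + 35 = 235.
Σ(nₕ−1)sₕ² = 10·1768634.01 + 104·1356945.4144 + 86·859959.4756 + 35·1709791.6081 = 292607884.3827.
s²ₚ = 292607884.3827 / 235 = 1245139.934... → 1245139.9.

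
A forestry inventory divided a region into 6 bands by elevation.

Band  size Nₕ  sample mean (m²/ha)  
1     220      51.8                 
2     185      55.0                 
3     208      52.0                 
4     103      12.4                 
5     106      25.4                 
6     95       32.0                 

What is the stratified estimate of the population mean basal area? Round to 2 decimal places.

42.96

N = 917; weights Wₕ = Nₕ/N = (0.2399, 0.2017, 0.2268, 0.1123, 0.1156, 0.1036).
x̄_st = Σ Wₕ·x̄ₕ = 0.2399·51.8 + 0.2017·55.0 + 0.2268·52.0 + 0.1123·12.4 + 0.1156·25.4 + 0.1036·32.0 ≈ 42.9625...
→ 42.96.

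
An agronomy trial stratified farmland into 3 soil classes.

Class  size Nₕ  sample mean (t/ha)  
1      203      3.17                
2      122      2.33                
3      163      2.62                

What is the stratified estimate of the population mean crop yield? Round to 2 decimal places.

2.78

N = 203 + 122 + 163 = 488.
Overall mean = Σ (Nₕ/N)·x̄ₕ — weight by population share, not a simple average.
Σ Nₕx̄ₕ = 203·3.17 + 122·2.33 + 163·2.62 = 643.51 + 284.26 + 427.06 = 1354.83.
Divide by N: 1354.83 / 488 = 2.7763... → 2.78.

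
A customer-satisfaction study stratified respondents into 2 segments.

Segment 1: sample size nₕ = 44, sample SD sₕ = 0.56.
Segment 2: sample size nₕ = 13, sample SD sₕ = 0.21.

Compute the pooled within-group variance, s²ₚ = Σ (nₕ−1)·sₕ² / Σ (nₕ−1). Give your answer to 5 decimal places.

Degrees of freedom: 43 + 12 = 55.
Σ(nₕ−1)sₕ² = 43·0.3136 + 12·0.0441 = 14.014.
s²ₚ = 14.014 / 55 = 0.2548 → 0.25480.

0.25480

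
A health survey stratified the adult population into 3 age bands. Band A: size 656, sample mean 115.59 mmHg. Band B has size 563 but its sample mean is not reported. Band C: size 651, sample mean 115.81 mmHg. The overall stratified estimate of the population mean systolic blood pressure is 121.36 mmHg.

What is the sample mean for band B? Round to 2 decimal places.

134.50

N = 656 + 563 + 651 = 1870.
Overall total = μ·N = 121.36·1870 = 226943.2.
Subtract the known strata: 656·115.59 + 651·115.81 = 151219.35.
Remaining total for band B: 226943.2 − 151219.35 = 75723.85.
Divide by its size: 75723.85 / 563 = 134.5006... → 134.50.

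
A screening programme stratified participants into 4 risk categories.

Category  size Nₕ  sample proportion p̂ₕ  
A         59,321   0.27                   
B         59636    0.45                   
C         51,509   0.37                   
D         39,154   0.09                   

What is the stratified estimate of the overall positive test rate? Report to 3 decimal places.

N = 59321 + 59636 + 51509 + 39154 = 209620.
Overall proportion = Σ (Nₕ/N)·p̂ₕ.
Σ Nₕp̂ₕ = 16016.67 + 26836.2 + 19058.33 + 3523.86 = 65435.06.
65435.06 / 209620 = 0.31216... → 0.312.

0.312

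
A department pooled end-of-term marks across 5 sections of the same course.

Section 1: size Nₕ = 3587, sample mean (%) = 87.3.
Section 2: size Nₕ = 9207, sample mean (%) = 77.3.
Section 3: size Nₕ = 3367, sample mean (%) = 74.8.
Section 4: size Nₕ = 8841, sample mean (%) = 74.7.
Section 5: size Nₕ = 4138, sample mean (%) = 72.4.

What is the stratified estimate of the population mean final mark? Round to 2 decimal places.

x̄_st = (Σ Nₕx̄ₕ) / (Σ Nₕ) = (3587·87.3 + 9207·77.3 + 3367·74.8 + 8841·74.7 + 4138·72.4) / 29140
= 2236711.7 / 29140 = 76.7574... → 76.76.

76.76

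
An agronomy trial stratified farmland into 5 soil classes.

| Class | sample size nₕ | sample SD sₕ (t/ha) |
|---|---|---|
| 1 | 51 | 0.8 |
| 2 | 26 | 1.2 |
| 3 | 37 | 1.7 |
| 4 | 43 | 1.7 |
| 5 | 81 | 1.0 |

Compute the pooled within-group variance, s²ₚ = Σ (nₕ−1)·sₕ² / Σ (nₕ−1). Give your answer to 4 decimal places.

1: (51−1)·0.8² = 50·0.64 = 32
2: (26−1)·1.2² = 25·1.44 = 36
3: (37−1)·1.7² = 36·2.89 = 104.04
4: (43−1)·1.7² = 42·2.89 = 121.38
5: (81−1)·1.0² = 80·1 = 80
Numerator = 373.42; denominator = Σ(nₕ−1) = 233.
s²ₚ = 373.42/233 = 1.602661... → 1.6027.

1.6027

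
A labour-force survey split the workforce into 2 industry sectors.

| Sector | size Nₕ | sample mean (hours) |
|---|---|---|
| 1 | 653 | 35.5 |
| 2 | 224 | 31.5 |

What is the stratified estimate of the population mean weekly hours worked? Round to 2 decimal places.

34.48

N = 877; weights Wₕ = Nₕ/N = (0.7446, 0.2554).
x̄_st = Σ Wₕ·x̄ₕ = 0.7446·35.5 + 0.2554·31.5 ≈ 34.4783...
→ 34.48.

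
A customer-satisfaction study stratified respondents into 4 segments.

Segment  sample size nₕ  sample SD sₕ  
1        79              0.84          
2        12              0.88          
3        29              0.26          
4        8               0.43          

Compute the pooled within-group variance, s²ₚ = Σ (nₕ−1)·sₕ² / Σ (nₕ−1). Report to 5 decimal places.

0.53824

1: (79−1)·0.84² = 78·0.7056 = 55.0368
2: (12−1)·0.88² = 11·0.7744 = 8.5184
3: (29−1)·0.26² = 28·0.0676 = 1.8928
4: (8−1)·0.43² = 7·0.1849 = 1.2943
Numerator = 66.7423; denominator = Σ(nₕ−1) = 124.
s²ₚ = 66.7423/124 = 0.5382444... → 0.53824.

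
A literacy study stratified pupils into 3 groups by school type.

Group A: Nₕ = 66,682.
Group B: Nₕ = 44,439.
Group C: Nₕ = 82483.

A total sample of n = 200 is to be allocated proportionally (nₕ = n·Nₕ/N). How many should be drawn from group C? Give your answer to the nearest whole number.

85

N = 66682 + 44439 + 82483 = 193604.
n_C = 200·82483/193604 = 85.208... → 85.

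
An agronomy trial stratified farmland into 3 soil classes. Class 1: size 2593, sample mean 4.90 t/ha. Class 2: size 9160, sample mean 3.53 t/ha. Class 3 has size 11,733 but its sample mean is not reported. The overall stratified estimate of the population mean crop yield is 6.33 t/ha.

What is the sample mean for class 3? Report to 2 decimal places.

Σ Nₕx̄ₕ = N·μ, so 11733·x̄_3 = 23486·6.33 − (2593·4.90 + 9160·3.53).
= 148666.38 − 45040.5 = 103625.88.
x̄_3 = 103625.88 / 11733 = 8.8320... → 8.83.

8.83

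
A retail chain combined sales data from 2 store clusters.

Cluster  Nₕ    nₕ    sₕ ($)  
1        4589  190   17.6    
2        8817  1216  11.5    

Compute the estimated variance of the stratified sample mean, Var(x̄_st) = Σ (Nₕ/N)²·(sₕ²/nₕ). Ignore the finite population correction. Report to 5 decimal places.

N = 13406. Term for each stratum: Wₕ²sₕ²/nₕ.
Var(x̄_st) = 0.19103345 + 0.04704412 = 0.23807757 → 0.23808.

0.23808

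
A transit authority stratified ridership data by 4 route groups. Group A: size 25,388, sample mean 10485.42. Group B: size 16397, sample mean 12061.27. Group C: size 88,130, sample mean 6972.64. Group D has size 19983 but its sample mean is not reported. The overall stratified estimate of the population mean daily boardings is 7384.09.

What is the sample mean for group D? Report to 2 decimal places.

1420.66

Σ Nₕx̄ₕ = N·μ, so 19983·x̄_D = 149898·7384.09 − (25388·10485.42 + 16397·12061.27 + 88130·6972.64).
= 1106860322.82 − 1078471250.35 = 28389072.47.
x̄_D = 28389072.47 / 19983 = 1420.6612... → 1420.66.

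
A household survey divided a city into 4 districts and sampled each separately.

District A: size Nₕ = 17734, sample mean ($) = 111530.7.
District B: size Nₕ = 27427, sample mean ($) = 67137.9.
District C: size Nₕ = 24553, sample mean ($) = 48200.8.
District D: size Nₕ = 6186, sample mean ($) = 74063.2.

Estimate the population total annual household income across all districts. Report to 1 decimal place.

Population total = Σ Nₕ·x̄ₕ (each stratum's size times its mean).
17734·111530.7 + 27427·67137.9 + 24553·48200.8 + 6186·74063.2 = 1977885433.8 + 1841391183.3 + 1183474242.4 + 458154955.2 = 5460905814.7.

5460905814.7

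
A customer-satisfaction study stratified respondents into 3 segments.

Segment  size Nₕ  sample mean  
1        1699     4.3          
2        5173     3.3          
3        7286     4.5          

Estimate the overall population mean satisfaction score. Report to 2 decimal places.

x̄_st = (Σ Nₕx̄ₕ) / (Σ Nₕ) = (1699·4.3 + 5173·3.3 + 7286·4.5) / 14158
= 57163.6 / 14158 = 4.0375... → 4.04.

4.04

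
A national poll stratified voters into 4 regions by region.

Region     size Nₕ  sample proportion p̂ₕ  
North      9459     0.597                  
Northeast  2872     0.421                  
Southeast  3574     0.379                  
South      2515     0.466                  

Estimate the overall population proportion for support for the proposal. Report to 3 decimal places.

N = 9459 + 2872 + 3574 + 2515 = 18420.
Overall proportion = Σ (Nₕ/N)·p̂ₕ.
Σ Nₕp̂ₕ = 5647.023 + 1209.112 + 1354.546 + 1171.99 = 9382.671.
9382.671 / 18420 = 0.50937... → 0.509.

0.509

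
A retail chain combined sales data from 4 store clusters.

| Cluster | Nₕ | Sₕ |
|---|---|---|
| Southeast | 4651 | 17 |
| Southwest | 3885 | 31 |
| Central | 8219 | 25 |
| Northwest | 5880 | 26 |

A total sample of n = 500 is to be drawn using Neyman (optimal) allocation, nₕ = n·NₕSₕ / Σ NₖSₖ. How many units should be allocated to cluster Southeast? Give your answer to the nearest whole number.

Southeast: NₕSₕ = 4651·17 = 79067
Southwest: NₕSₕ = 3885·31 = 120435
Central: NₕSₕ = 8219·25 = 205475
Northwest: NₕSₕ = 5880·26 = 152880
Σ NₕSₕ = 557857.
n_Southeast = 500·79067/557857 = 70.867... → 71.

71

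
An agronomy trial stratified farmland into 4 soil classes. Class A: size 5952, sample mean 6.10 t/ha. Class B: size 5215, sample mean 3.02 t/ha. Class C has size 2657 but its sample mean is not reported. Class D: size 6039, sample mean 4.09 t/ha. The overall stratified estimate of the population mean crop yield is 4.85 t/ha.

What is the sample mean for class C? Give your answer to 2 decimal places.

N = 5952 + 5215 + 2657 + 6039 = 19863.
Overall total = μ·N = 4.85·19863 = 96335.55.
Subtract the known strata: 5952·6.10 + 5215·3.02 + 6039·4.09 = 76756.01.
Remaining total for class C: 96335.55 − 76756.01 = 19579.54.
Divide by its size: 19579.54 / 2657 = 7.3690... → 7.37.

7.37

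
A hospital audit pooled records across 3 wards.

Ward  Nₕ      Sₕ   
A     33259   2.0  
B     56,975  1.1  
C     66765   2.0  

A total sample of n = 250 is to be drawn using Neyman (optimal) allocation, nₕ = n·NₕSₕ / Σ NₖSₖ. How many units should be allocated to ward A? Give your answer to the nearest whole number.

A: NₕSₕ = 33259·2.0 = 66518
B: NₕSₕ = 56975·1.1 = 62672.5
C: NₕSₕ = 66765·2.0 = 133530
Σ NₕSₕ = 262720.5.
n_A = 250·66518/262720.5 = 63.297... → 63.

63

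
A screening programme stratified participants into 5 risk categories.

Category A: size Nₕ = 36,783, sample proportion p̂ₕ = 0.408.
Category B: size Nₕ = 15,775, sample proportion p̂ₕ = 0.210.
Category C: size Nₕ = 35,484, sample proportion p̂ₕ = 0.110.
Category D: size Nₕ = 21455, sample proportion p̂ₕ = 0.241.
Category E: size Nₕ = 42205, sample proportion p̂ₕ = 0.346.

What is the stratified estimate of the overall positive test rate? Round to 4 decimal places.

N = 36783 + 15775 + 35484 + 21455 + 42205 = 151702.
Overall proportion = Σ (Nₕ/N)·p̂ₕ.
Σ Nₕp̂ₕ = 15007.464 + 3312.75 + 3903.24 + 5170.655 + 14602.93 = 41997.039.
41997.039 / 151702 = 0.276839... → 0.2768.

0.2768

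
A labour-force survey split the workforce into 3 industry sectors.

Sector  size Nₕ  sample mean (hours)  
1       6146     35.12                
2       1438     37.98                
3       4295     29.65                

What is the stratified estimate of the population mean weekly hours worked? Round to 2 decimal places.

x̄_st = (Σ Nₕx̄ₕ) / (Σ Nₕ) = (6146·35.12 + 1438·37.98 + 4295·29.65) / 11879
= 397809.51 / 11879 = 33.4885... → 33.49.

33.49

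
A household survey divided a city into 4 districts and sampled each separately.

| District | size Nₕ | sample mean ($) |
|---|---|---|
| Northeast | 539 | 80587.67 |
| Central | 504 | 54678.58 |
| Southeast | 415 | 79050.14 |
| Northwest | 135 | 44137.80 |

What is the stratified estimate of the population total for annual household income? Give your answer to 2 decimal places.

Northeast: 539·80587.67 = 43436754.13
Central: 504·54678.58 = 27558004.32
Southeast: 415·79050.14 = 32805808.1
Northwest: 135·44137.80 = 5958603
τ̂ = Σ Nₕx̄ₕ = 109759169.55.

109759169.55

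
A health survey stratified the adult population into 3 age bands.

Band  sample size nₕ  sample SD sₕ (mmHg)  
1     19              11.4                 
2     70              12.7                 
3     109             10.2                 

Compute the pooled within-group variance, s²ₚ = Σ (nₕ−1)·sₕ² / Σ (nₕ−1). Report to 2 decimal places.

1: (19−1)·11.4² = 18·129.96 = 2339.28
2: (70−1)·12.7² = 69·161.29 = 11129.01
3: (109−1)·10.2² = 108·104.04 = 11236.32
Numerator = 24704.61; denominator = Σ(nₕ−1) = 195.
s²ₚ = 24704.61/195 = 126.6903... → 126.69.

126.69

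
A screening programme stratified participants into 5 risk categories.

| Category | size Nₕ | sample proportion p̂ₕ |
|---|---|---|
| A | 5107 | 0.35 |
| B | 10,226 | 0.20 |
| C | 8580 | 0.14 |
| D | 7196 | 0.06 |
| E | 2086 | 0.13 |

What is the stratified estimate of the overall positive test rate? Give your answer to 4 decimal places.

0.1728

Wₕ = Nₕ/N with N = 33195: 0.1538, 0.3081, 0.2585, 0.2168, 0.0628.
p̂_st = 0.1538·0.35 + 0.3081·0.20 + 0.2585·0.14 + 0.2168·0.06 + 0.0628·0.13 ≈ 0.172821... → 0.1728.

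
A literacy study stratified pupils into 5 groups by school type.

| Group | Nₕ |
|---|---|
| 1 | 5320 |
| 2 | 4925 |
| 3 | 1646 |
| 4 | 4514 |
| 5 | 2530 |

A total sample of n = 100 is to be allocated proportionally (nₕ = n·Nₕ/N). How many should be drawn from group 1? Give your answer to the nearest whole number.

28

N = 5320 + 4925 + 1646 + 4514 + 2530 = 18935.
n_1 = 100·5320/18935 = 28.096... → 28.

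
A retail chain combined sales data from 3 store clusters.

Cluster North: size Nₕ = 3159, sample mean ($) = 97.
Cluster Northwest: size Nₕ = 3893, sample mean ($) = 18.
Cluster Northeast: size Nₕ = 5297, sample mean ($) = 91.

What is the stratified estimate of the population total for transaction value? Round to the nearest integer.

858524

North: 3159·97 = 306423
Northwest: 3893·18 = 70074
Northeast: 5297·91 = 482027
τ̂ = Σ Nₕx̄ₕ = 858524.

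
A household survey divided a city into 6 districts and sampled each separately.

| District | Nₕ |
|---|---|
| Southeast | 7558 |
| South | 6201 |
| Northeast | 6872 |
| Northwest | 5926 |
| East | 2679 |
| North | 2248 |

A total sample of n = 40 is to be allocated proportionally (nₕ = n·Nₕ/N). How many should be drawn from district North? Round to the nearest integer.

3

Share of district North = 2248/31484 = 0.07140.
Allocate 40 × 0.07140 = 2.856... → 3.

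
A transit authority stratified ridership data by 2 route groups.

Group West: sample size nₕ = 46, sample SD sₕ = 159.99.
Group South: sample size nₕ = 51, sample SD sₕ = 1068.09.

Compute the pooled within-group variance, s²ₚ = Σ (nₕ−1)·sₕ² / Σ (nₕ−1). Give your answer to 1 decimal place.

612554.4

West: (46−1)·159.99² = 45·25596.8001 = 1151856.0045
South: (51−1)·1068.09² = 50·1140816.2481 = 57040812.405
Numerator = 58192668.4095; denominator = Σ(nₕ−1) = 95.
s²ₚ = 58192668.4095/95 = 612554.404... → 612554.4.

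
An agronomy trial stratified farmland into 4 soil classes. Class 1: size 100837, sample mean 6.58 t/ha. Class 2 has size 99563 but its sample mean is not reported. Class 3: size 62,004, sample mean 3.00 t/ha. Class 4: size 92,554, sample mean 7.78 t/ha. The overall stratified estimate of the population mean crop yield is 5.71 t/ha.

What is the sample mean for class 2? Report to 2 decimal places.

4.59

Σ Nₕx̄ₕ = N·μ, so 99563·x̄_2 = 354958·5.71 − (100837·6.58 + 62004·3.00 + 92554·7.78).
= 2026810.18 − 1569589.58 = 457220.6.
x̄_2 = 457220.6 / 99563 = 4.5923... → 4.59.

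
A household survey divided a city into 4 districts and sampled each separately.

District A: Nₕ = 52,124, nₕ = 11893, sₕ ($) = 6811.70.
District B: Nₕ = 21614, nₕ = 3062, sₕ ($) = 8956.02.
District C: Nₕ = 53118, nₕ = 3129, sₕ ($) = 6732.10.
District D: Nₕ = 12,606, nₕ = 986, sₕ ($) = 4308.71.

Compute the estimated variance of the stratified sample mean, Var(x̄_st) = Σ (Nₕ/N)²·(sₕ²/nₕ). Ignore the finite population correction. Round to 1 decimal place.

3429.2

N = 139462. Term for each stratum: Wₕ²sₕ²/nₕ.
Var(x̄_st) = 544.9834 + 629.1924 + 2101.1991 + 153.8369 = 3429.2118 → 3429.2.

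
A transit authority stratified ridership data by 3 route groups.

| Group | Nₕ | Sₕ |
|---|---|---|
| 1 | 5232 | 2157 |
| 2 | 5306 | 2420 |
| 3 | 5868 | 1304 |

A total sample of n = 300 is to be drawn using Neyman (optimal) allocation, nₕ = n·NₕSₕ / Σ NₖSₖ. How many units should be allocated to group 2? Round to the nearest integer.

121

1: NₕSₕ = 5232·2157 = 11285424
2: NₕSₕ = 5306·2420 = 12840520
3: NₕSₕ = 5868·1304 = 7651872
Σ NₕSₕ = 31777816.
n_2 = 300·12840520/31777816 = 121.222... → 121.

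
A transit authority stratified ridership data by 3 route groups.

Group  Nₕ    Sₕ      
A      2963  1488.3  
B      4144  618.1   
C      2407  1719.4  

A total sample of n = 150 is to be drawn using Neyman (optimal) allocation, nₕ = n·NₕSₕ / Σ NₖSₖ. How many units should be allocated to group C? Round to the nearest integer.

Σ NₕSₕ = 2963·1488.3 + 4144·618.1 + 2407·1719.4 = 11109835.1.
Share for C: 4138595.8/11109835.1 = 0.37252.
n_C = 150 × 0.37252 = 55.877... → 56.

56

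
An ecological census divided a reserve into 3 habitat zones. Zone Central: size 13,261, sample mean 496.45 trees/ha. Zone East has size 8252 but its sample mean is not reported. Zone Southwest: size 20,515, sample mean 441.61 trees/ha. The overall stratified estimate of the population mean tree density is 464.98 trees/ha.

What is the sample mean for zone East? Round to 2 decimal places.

Σ Nₕx̄ₕ = N·μ, so 8252·x̄_East = 42028·464.98 − (13261·496.45 + 20515·441.61).
= 19542179.44 − 15643052.6 = 3899126.84.
x̄_East = 3899126.84 / 8252 = 472.5069... → 472.51.

472.51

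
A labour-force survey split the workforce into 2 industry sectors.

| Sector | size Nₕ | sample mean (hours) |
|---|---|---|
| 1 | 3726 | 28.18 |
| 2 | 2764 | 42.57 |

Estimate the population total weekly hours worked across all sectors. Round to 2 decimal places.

222662.16

Population total = Σ Nₕ·x̄ₕ (each stratum's size times its mean).
3726·28.18 + 2764·42.57 = 104998.68 + 117663.48 = 222662.16.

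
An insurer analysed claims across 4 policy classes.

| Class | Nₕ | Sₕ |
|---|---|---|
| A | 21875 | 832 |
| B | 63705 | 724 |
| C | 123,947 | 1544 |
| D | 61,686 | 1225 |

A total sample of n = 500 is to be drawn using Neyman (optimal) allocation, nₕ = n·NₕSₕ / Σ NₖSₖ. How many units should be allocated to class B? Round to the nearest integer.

70

Σ NₕSₕ = 21875·832 + 63705·724 + 123947·1544 + 61686·1225 = 331261938.
Share for B: 46122420/331261938 = 0.13923.
n_B = 500 × 0.13923 = 69.616... → 70.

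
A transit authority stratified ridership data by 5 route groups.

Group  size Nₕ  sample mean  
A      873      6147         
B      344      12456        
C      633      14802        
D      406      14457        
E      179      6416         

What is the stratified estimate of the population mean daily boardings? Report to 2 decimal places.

N = 2435; weights Wₕ = Nₕ/N = (0.3585, 0.1413, 0.2600, 0.1667, 0.0735).
x̄_st = Σ Wₕ·x̄ₕ = 0.3585·6147 + 0.1413·12456 + 0.2600·14802 + 0.1667·14457 + 0.0735·6416 ≈ 10693.5799...
→ 10693.58.

10693.58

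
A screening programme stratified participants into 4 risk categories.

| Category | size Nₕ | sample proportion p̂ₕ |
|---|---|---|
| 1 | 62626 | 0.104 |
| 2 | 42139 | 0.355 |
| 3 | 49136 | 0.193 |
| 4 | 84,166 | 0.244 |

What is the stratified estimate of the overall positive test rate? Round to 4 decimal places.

0.2163

N = 62626 + 42139 + 49136 + 84166 = 238067.
Overall proportion = Σ (Nₕ/N)·p̂ₕ.
Σ Nₕp̂ₕ = 6513.104 + 14959.345 + 9483.248 + 20536.504 = 51492.201.
51492.201 / 238067 = 0.216293... → 0.2163.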